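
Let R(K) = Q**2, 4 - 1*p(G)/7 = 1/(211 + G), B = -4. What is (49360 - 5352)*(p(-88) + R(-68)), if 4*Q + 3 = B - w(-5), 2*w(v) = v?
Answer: 1264850431/984 ≈ 1.2854e+6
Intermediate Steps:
w(v) = v/2
p(G) = 28 - 7/(211 + G)
Q = -9/8 (Q = -3/4 + (-4 - (-5)/2)/4 = -3/4 + (-4 - 1*(-5/2))/4 = -3/4 + (-4 + 5/2)/4 = -3/4 + (1/4)*(-3/2) = -3/4 - 3/8 = -9/8 ≈ -1.1250)
R(K) = 81/64 (R(K) = (-9/8)**2 = 81/64)
(49360 - 5352)*(p(-88) + R(-68)) = (49360 - 5352)*(7*(843 + 4*(-88))/(211 - 88) + 81/64) = 44008*(7*(843 - 352)/123 + 81/64) = 44008*(7*(1/123)*491 + 81/64) = 44008*(3437/123 + 81/64) = 44008*(229931/7872) = 1264850431/984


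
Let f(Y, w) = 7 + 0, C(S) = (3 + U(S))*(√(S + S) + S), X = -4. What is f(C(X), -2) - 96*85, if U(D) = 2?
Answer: -8153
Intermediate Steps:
C(S) = 5*S + 5*√2*√S (C(S) = (3 + 2)*(√(S + S) + S) = 5*(√(2*S) + S) = 5*(√2*√S + S) = 5*(S + √2*√S) = 5*S + 5*√2*√S)
f(Y, w) = 7
f(C(X), -2) - 96*85 = 7 - 96*85 = 7 - 8160 = -8153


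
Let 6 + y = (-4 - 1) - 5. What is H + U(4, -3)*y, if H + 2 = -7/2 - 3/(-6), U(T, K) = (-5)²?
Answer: -405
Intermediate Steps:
U(T, K) = 25
y = -16 (y = -6 + ((-4 - 1) - 5) = -6 + (-5 - 5) = -6 - 10 = -16)
H = -5 (H = -2 + (-7/2 - 3/(-6)) = -2 + (-7*½ - 3*(-⅙)) = -2 + (-7/2 + ½) = -2 - 3 = -5)
H + U(4, -3)*y = -5 + 25*(-16) = -5 - 400 = -405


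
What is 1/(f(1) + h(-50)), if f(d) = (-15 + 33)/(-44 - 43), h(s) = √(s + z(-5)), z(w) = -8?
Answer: -87/24407 - 841*I*√58/48814 ≈ -0.0035646 - 0.13121*I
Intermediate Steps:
h(s) = √(-8 + s) (h(s) = √(s - 8) = √(-8 + s))
f(d) = -6/29 (f(d) = 18/(-87) = 18*(-1/87) = -6/29)
1/(f(1) + h(-50)) = 1/(-6/29 + √(-8 - 50)) = 1/(-6/29 + √(-58)) = 1/(-6/29 + I*√58)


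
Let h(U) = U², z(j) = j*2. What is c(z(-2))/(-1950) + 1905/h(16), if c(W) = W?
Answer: 1857887/249600 ≈ 7.4435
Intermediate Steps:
z(j) = 2*j
c(z(-2))/(-1950) + 1905/h(16) = (2*(-2))/(-1950) + 1905/(16²) = -4*(-1/1950) + 1905/256 = 2/975 + 1905*(1/256) = 2/975 + 1905/256 = 1857887/249600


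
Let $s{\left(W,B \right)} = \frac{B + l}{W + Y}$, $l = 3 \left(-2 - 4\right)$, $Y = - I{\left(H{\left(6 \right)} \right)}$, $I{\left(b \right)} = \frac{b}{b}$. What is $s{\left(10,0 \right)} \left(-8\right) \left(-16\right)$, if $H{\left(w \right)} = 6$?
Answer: $-256$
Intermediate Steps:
$I{\left(b \right)} = 1$
$Y = -1$ ($Y = \left(-1\right) 1 = -1$)
$l = -18$ ($l = 3 \left(-6\right) = -18$)
$s{\left(W,B \right)} = \frac{-18 + B}{-1 + W}$ ($s{\left(W,B \right)} = \frac{B - 18}{W - 1} = \frac{-18 + B}{-1 + W}$)
$s{\left(10,0 \right)} \left(-8\right) \left(-16\right) = \frac{-18 + 0}{-1 + 10} \left(-8\right) \left(-16\right) = \frac{1}{9} \left(-18\right) \left(-8\right) \left(-16\right) = \left(-2\right) \left(-8\right) \left(-16\right) = 16 \left(-16\right) = -256$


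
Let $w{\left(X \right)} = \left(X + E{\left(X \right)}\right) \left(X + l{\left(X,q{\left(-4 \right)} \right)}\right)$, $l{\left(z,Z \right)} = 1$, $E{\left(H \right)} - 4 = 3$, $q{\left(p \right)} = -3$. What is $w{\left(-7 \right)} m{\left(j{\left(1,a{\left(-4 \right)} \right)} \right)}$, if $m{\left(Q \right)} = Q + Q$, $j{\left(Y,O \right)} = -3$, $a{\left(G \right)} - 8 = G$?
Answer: $0$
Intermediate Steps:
$E{\left(H \right)} = 7$ ($E{\left(H \right)} = 4 + 3 = 7$)
$a{\left(G \right)} = 8 + G$
$w{\left(X \right)} = \left(1 + X\right) \left(7 + X\right)$ ($w{\left(X \right)} = \left(X + 7\right) \left(X + 1\right) = \left(7 + X\right) \left(1 + X\right) = \left(1 + X\right) \left(7 + X\right)$)
$m{\left(Q \right)} = 2 Q$
$w{\left(-7 \right)} m{\left(j{\left(1,a{\left(-4 \right)} \right)} \right)} = \left(7 + \left(-7\right)^{2} + 8 \left(-7\right)\right) 2 \left(-3\right) = \left(7 + 49 - 56\right) \left(-6\right) = 0 \left(-6\right) = 0$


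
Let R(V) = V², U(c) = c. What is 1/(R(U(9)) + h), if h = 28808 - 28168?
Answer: 1/721 ≈ 0.0013870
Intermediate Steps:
h = 640
1/(R(U(9)) + h) = 1/(9² + 640) = 1/(81 + 640) = 1/721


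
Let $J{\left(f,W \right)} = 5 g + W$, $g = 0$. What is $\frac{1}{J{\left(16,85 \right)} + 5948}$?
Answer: $\frac{1}{6033} \approx 0.00016575$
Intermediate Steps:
$J{\left(f,W \right)} = W$ ($J{\left(f,W \right)} = 5 \cdot 0 + W = 0 + W = W$)
$\frac{1}{J{\left(16,85 \right)} + 5948} = \frac{1}{85 + 5948} = \frac{1}{6033}$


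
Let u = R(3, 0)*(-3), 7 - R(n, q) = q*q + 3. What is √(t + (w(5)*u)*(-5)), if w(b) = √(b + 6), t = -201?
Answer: √(-201 + 60*√11) ≈ 1.4151*I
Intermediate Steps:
w(b) = √(6 + b)
R(n, q) = 4 - q² (R(n, q) = 7 - (q*q + 3) = 7 - (q² + 3) = 7 - (3 + q²) = 7 + (-3 - q²) = 4 - q²)
u = -12 (u = (4 - 1*0²)*(-3) = (4 - 1*0)*(-3) = (4 + 0)*(-3) = 4*(-3) = -12)
√(t + (w(5)*u)*(-5)) = √(-201 + (√(6 + 5)*(-12))*(-5)) = √(-201 + (√11*(-12))*(-5)) = √(-201 - 12*√11*(-5)) = √(-201 + 60*√11)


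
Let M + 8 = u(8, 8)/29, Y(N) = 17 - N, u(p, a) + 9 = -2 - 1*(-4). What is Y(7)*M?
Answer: -2390/29 ≈ -82.414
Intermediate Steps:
u(p, a) = -7 (u(p, a) = -9 + (-2 - 1*(-4)) = -9 + (-2 + 4) = -9 + 2 = -7)
M = -239/29 (M = -8 - 7/29 = -239/29 ≈ -8.2414)
Y(7)*M = (17 - 1*7)*(-239/29) = (17 - 7)*(-239/29) = 10*(-239/29) = -2390/29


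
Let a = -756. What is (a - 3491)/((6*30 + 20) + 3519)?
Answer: -4247/3719 ≈ -1.1420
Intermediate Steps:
(a - 3491)/((6*30 + 20) + 3519) = (-756 - 3491)/((6*30 + 20) + 3519) = -4247/((180 + 20) + 3519) = -4247/(200 + 3519) = -4247/3719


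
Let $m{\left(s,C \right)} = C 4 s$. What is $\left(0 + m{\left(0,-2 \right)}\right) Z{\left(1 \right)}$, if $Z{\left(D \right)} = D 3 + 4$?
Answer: $0$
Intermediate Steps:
$m{\left(s,C \right)} = 4 C s$
$Z{\left(D \right)} = 4 + 3 D$ ($Z{\left(D \right)} = 3 D + 4 = 4 + 3 D$)
$\left(0 + m{\left(0,-2 \right)}\right) Z{\left(1 \right)} = \left(0 + 4 \left(-2\right) 0\right) \left(4 + 3 \cdot 1\right) = \left(0 + 0\right) \left(4 + 3\right) = 0 \cdot 7 = 0$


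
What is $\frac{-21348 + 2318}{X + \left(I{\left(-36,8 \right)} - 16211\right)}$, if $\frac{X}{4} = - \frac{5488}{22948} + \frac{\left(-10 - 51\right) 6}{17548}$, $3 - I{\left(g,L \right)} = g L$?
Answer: $\frac{239475603785}{200352111039} \approx 1.1953$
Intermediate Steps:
$I{\left(g,L \right)} = 3 - L g$ ($I{\left(g,L \right)} = 3 - g L = 3 - L g$)
$X = - \frac{26175598}{25168219}$ ($X = 4 \left(- \frac{5488}{22948} + \frac{\left(-10 - 51\right) 6}{17548}\right) = 4 \left(\left(-5488\right) \frac{1}{22948} + \left(-61\right) 6 \cdot \frac{1}{17548}\right) = 4 \left(- \frac{1372}{5737} - \frac{183}{8774}\right) = 4 \left(- \frac{13087799}{50336438}\right) = - \frac{26175598}{25168219} \approx -1.04$)
$\frac{-21348 + 2318}{X + \left(I{\left(-36,8 \right)} - 16211\right)} = \frac{-21348 + 2318}{- \frac{26175598}{25168219} - \left(16208 - 288\right)} = - \frac{19030}{- \frac{26175598}{25168219} + \left(\left(3 + 288\right) - 16211\right)} = - \frac{19030}{- \frac{26175598}{25168219} + \left(291 - 16211\right)} = - \frac{19030}{- \frac{26175598}{25168219} - 15920} = - \frac{19030}{- \frac{400704222078}{25168219}} = \left(-19030\right) \left(- \frac{25168219}{400704222078}\right) = \frac{239475603785}{200352111039}$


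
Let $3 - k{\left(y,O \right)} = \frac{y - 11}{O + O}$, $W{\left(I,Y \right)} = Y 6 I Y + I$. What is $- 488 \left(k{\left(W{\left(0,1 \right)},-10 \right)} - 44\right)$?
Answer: $\frac{101382}{5} \approx 20276.0$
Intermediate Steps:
$W{\left(I,Y \right)} = I + 6 I Y^{2}$ ($W{\left(I,Y \right)} = 6 Y I Y + I = 6 I Y Y + I = 6 I Y^{2} + I = I + 6 I Y^{2}$)
$k{\left(y,O \right)} = 3 - \frac{-11 + y}{2 O}$ ($k{\left(y,O \right)} = 3 - \frac{y - 11}{O + O} = 3 - \frac{-11 + y}{2 O}$)
$- 488 \left(k{\left(W{\left(0,1 \right)},-10 \right)} - 44\right) = - 488 \left(\frac{11 - 0 \left(1 + 6 \cdot 1^{2}\right) + 6 \left(-10\right)}{2 \left(-10\right)} - 44\right) = - 488 \left(\frac{1}{2} \left(- \frac{1}{10}\right) \left(11 - 0 \left(1 + 6 \cdot 1\right) - 60\right) - 44\right) = - 488 \left(\frac{1}{2} \left(- \frac{1}{10}\right) \left(11 - 0 \left(1 + 6\right) - 60\right) - 44\right) = - 488 \left(\frac{1}{2} \left(- \frac{1}{10}\right) \left(11 - 0 \cdot 7 - 60\right) - 44\right) = - 488 \left(\frac{1}{2} \left(- \frac{1}{10}\right) \left(11 - 0 - 60\right) - 44\right) = - 488 \left(\frac{1}{2} \left(- \frac{1}{10}\right) \left(11 + 0 - 60\right) - 44\right) = - 488 \left(\frac{1}{2} \left(- \frac{1}{10}\right) \left(-49\right) - 44\right) = - 488 \left(\frac{49}{20} - 44\right) = \left(-488\right) \left(- \frac{831}{20}\right) = \frac{101382}{5}$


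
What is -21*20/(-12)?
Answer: 35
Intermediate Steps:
-21*20/(-12) = -420*(-1/12) = 35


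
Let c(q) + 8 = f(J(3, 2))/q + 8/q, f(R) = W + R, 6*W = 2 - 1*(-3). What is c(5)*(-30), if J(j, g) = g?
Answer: 175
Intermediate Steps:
W = ⅚ (W = (2 - 1*(-3))/6 = (2 + 3)/6 = (⅙)*5 = ⅚ ≈ 0.83333)
f(R) = ⅚ + R
c(q) = -8 + 65/(6*q) (c(q) = -8 + ((⅚ + 2)/q + 8/q) = -8 + (17/(6*q) + 8/q) = -8 + 65/(6*q))
c(5)*(-30) = (-8 + (65/6)/5)*(-30) = (-8 + (65/6)*(⅕))*(-30) = (-8 + 13/6)*(-30) = -35/6*(-30) = 175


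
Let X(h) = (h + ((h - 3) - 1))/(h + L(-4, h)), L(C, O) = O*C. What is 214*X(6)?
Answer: -856/9 ≈ -95.111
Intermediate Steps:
L(C, O) = C*O
X(h) = -(-4 + 2*h)/(3*h) (X(h) = (h + ((h - 3) - 1))/(h - 4*h) = (h + ((-3 + h) - 1))/((-3*h)) = (h + (-4 + h))*(-1/(3*h)) = (-4 + 2*h)*(-1/(3*h)) = -(-4 + 2*h)/(3*h))
214*X(6) = 214*((⅔)*(2 - 1*6)/6) = 214*((⅔)*(⅙)*(2 - 6)) = 214*((⅔)*(⅙)*(-4)) = 214*(-4/9) = -856/9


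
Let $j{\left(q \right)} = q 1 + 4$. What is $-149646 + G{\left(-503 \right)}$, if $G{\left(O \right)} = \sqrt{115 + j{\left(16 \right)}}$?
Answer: $-149646 + 3 \sqrt{15} \approx -1.4963 \cdot 10^{5}$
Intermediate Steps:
$j{\left(q \right)} = 4 + q$ ($j{\left(q \right)} = q + 4 = 4 + q$)
$G{\left(O \right)} = 3 \sqrt{15}$ ($G{\left(O \right)} = \sqrt{115 + \left(4 + 16\right)} = \sqrt{115 + 20} = \sqrt{135} = 3 \sqrt{15}$)
$-149646 + G{\left(-503 \right)} = -149646 + 3 \sqrt{15}$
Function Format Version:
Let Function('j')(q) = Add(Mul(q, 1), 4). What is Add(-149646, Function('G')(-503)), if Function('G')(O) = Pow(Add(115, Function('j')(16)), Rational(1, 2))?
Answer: Add(-149646, Mul(3, Pow(15, Rational(1, 2)))) ≈ -1.4963e+5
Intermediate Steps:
Function('j')(q) = Add(4, q) (Function('j')(q) = Add(q, 4) = Add(4, q))
Function('G')(O) = Mul(3, Pow(15, Rational(1, 2))) (Function('G')(O) = Pow(Add(115, Add(4, 16)), Rational(1, 2)) = Pow(Add(115, 20), Rational(1, 2)) = Pow(135, Rational(1, 2)) = Mul(3, Pow(15, Rational(1, 2))))
Add(-149646, Function('G')(-503)) = Add(-149646, Mul(3, Pow(15, Rational(1, 2))))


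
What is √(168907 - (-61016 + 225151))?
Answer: 2*√1193 ≈ 69.080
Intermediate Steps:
√(168907 - (-61016 + 225151)) = √(168907 - 1*164135) = √(168907 - 164135) = √4772 = 2*√1193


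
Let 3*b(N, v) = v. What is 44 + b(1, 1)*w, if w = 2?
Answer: 134/3 ≈ 44.667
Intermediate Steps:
b(N, v) = v/3
44 + b(1, 1)*w = 44 + ((1/3)*1)*2 = 44 + (1/3)*2 = 44 + 2/3 = 134/3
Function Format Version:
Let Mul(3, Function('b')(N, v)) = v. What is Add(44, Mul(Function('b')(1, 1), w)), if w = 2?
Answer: Rational(134, 3) ≈ 44.667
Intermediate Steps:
Function('b')(N, v) = Mul(Rational(1, 3), v)
Add(44, Mul(Function('b')(1, 1), w)) = Add(44, Mul(Mul(Rational(1, 3), 1), 2)) = Add(44, Mul(Rational(1, 3), 2)) = Add(44, Rational(2, 3)) = Rational(134, 3)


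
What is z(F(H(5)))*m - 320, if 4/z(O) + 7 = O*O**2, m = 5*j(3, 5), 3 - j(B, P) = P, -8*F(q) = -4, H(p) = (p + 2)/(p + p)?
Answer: -3456/11 ≈ -314.18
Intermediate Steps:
H(p) = (2 + p)/(2*p) (H(p) = (2 + p)/((2*p)) = (2 + p)*(1/(2*p)) = (2 + p)/(2*p))
F(q) = 1/2 (F(q) = -1/8*(-4) = 1/2)
j(B, P) = 3 - P
m = -10 (m = 5*(3 - 1*5) = 5*(3 - 5) = 5*(-2) = -10)
z(O) = 4/(-7 + O**3) (z(O) = 4/(-7 + O*O**2) = 4/(-7 + O**3))
z(F(H(5)))*m - 320 = (4/(-7 + (1/2)**3))*(-10) - 320 = (4/(-7 + 1/8))*(-10) - 320 = (4/(-55/8))*(-10) - 320 = (4*(-8/55))*(-10) - 320 = -32/55*(-10) - 320 = 64/11 - 320 = -3456/11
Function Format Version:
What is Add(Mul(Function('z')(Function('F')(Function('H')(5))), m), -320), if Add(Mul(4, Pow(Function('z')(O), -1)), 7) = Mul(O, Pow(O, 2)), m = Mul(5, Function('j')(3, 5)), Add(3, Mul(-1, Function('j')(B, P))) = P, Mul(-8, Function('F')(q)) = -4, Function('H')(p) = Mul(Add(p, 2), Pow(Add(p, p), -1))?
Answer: Rational(-3456, 11) ≈ -314.18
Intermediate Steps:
Function('H')(p) = Mul(Rational(1, 2), Pow(p, -1), Add(2, p)) (Function('H')(p) = Mul(Add(2, p), Pow(Mul(2, p), -1)) = Mul(Add(2, p), Mul(Rational(1, 2), Pow(p, -1))) = Mul(Rational(1, 2), Pow(p, -1), Add(2, p)))
Function('F')(q) = Rational(1, 2) (Function('F')(q) = Mul(Rational(-1, 8), -4) = Rational(1, 2))
Function('j')(B, P) = Add(3, Mul(-1, P))
m = -10 (m = Mul(5, Add(3, Mul(-1, 5))) = Mul(5, Add(3, -5)) = Mul(5, -2) = -10)
Function('z')(O) = Mul(4, Pow(Add(-7, Pow(O, 3)), -1)) (Function('z')(O) = Mul(4, Pow(Add(-7, Mul(O, Pow(O, 2))), -1)) = Mul(4, Pow(Add(-7, Pow(O, 3)), -1)))
Add(Mul(Function('z')(Function('F')(Function('H')(5))), m), -320) = Add(Mul(Mul(4, Pow(Add(-7, Pow(Rational(1, 2), 3)), -1)), -10), -320) = Add(Mul(Mul(4, Pow(Add(-7, Rational(1, 8)), -1)), -10), -320) = Add(Mul(Mul(4, Pow(Rational(-55, 8), -1)), -10), -320) = Add(Mul(Mul(4, Rational(-8, 55)), -10), -320) = Add(Mul(Rational(-32, 55), -10), -320) = Add(Rational(64, 11), -320) = Rational(-3456, 11)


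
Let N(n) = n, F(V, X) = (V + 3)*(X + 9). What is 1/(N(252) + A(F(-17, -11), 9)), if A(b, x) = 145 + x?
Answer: 1/406 ≈ 0.0024631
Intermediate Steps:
F(V, X) = (3 + V)*(9 + X)
1/(N(252) + A(F(-17, -11), 9)) = 1/(252 + (145 + 9)) = 1/(252 + 154) = 1/406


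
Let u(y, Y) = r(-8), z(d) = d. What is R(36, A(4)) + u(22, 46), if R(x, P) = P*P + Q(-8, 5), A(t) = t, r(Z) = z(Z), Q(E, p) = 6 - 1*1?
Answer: 13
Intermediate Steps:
Q(E, p) = 5 (Q(E, p) = 6 - 1 = 5)
r(Z) = Z
u(y, Y) = -8
R(x, P) = 5 + P² (R(x, P) = P*P + 5 = P² + 5 = 5 + P²)
R(36, A(4)) + u(22, 46) = (5 + 4²) - 8 = (5 + 16) - 8 = 21 - 8 = 13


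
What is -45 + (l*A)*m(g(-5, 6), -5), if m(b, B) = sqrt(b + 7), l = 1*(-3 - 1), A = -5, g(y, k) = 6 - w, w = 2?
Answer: -45 + 20*sqrt(11) ≈ 21.332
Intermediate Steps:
g(y, k) = 4 (g(y, k) = 6 - 1*2 = 6 - 2 = 4)
l = -4 (l = 1*(-4) = -4)
m(b, B) = sqrt(7 + b)
-45 + (l*A)*m(g(-5, 6), -5) = -45 + (-4*(-5))*sqrt(7 + 4) = -45 + 20*sqrt(11)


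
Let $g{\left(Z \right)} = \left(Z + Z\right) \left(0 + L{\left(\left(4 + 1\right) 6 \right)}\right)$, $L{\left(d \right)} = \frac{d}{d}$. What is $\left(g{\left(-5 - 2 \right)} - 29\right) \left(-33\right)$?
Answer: $1419$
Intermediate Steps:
$L{\left(d \right)} = 1$
$g{\left(Z \right)} = 2 Z$ ($g{\left(Z \right)} = \left(Z + Z\right) \left(0 + 1\right) = 2 Z 1 = 2 Z$)
$\left(g{\left(-5 - 2 \right)} - 29\right) \left(-33\right) = \left(2 \left(-5 - 2\right) - 29\right) \left(-33\right) = \left(2 \left(-7\right) - 29\right) \left(-33\right) = \left(-14 - 29\right) \left(-33\right) = \left(-43\right) \left(-33\right) = 1419$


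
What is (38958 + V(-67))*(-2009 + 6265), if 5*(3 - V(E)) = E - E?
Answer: 165818016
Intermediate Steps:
V(E) = 3 (V(E) = 3 - (E - E)/5 = 3 - 1/5*0 = 3 + 0 = 3)
(38958 + V(-67))*(-2009 + 6265) = (38958 + 3)*(-2009 + 6265) = 38961*4256 = 165818016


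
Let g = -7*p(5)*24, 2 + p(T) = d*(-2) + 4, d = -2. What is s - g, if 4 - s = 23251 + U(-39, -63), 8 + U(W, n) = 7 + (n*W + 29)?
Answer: -24724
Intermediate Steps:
U(W, n) = 28 + W*n (U(W, n) = -8 + (7 + (n*W + 29)) = -8 + (7 + (W*n + 29)) = -8 + (7 + (29 + W*n)) = -8 + (36 + W*n) = 28 + W*n)
p(T) = 6 (p(T) = -2 + (-2*(-2) + 4) = -2 + (4 + 4) = -2 + 8 = 6)
g = -1008 (g = -7*6*24 = -42*24 = -1008)
s = -25732 (s = 4 - (23251 + (28 - 39*(-63))) = 4 - (23251 + (28 + 2457)) = 4 - (23251 + 2485) = 4 - 1*25736 = 4 - 25736 = -25732)
s - g = -25732 - 1*(-1008) = -25732 + 1008 = -24724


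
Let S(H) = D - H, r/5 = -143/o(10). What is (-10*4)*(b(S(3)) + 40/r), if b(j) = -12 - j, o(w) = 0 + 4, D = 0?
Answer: 52760/143 ≈ 368.95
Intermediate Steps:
o(w) = 4
r = -715/4 (r = 5*(-143/4) = -715/4 ≈ -178.75)
S(H) = -H (S(H) = 0 - H = -H)
(-10*4)*(b(S(3)) + 40/r) = (-10*4)*((-12 - (-1)*3) + 40/(-715/4)) = -40*((-12 - 1*(-3)) + 40*(-4/715)) = -40*((-12 + 3) - 32/143) = -40*(-9 - 32/143) = -40*(-1319/143) = 52760/143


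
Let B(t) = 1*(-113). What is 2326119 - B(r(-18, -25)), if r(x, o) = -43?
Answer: 2326232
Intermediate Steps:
B(t) = -113
2326119 - B(r(-18, -25)) = 2326119 - 1*(-113) = 2326119 + 113 = 2326232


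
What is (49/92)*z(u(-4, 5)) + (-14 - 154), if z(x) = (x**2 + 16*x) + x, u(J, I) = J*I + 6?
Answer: -8757/46 ≈ -190.37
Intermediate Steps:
u(J, I) = 6 + I*J (u(J, I) = I*J + 6 = 6 + I*J)
z(x) = x**2 + 17*x
(49/92)*z(u(-4, 5)) + (-14 - 154) = (49/92)*((6 + 5*(-4))*(17 + (6 + 5*(-4)))) + (-14 - 154) = (49*(1/92))*((6 - 20)*(17 + (6 - 20))) - 168 = 49*(-14*(17 - 14))/92 - 168 = 49*(-14*3)/92 - 168 = (49/92)*(-42) - 168 = -1029/46 - 168 = -8757/46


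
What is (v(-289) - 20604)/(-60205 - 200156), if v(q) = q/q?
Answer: 20603/260361 ≈ 0.079132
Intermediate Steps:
v(q) = 1
(v(-289) - 20604)/(-60205 - 200156) = (1 - 20604)/(-60205 - 200156) = -20603/(-260361) = -20603*(-1/260361) = 20603/260361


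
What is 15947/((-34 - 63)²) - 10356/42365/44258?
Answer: 14950185400693/8820891254765 ≈ 1.6949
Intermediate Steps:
15947/((-34 - 63)²) - 10356/42365/44258 = 15947/((-97)²) - 10356*1/42365*(1/44258) = 15947/9409 - 10356/42365*1/44258 = 15947*(1/9409) - 5178/937495085 = 15947/9409 - 5178/937495085 = 14950185400693/8820891254765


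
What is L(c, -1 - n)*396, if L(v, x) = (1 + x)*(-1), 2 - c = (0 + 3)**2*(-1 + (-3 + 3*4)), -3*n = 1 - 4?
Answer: 396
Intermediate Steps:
n = 1 (n = -(1 - 4)/3 = -1/3*(-3) = 1)
c = -70 (c = 2 - (0 + 3)**2*(-1 + (-3 + 3*4)) = 2 - 3**2*(-1 + (-3 + 12)) = 2 - 9*(-1 + 9) = 2 - 9*8 = 2 - 1*72 = 2 - 72 = -70)
L(v, x) = -1 - x
L(c, -1 - n)*396 = (-1 - (-1 - 1*1))*396 = (-1 - (-1 - 1))*396 = (-1 - 1*(-2))*396 = (-1 + 2)*396 = 1*396 = 396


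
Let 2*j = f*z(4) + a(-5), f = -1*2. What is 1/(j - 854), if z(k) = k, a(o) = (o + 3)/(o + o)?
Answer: -10/8579 ≈ -0.0011656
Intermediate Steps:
a(o) = (3 + o)/(2*o) (a(o) = (3 + o)/((2*o)) = (3 + o)*(1/(2*o)) = (3 + o)/(2*o))
f = -2
j = -39/10 (j = (-2*4 + (½)*(3 - 5)/(-5))/2 = (-8 + (½)*(-⅕)*(-2))/2 = (-8 + ⅕)/2 = (½)*(-39/5) = -39/10 ≈ -3.9000)
1/(j - 854) = 1/(-39/10 - 854) = 1/(-8579/10) = -10/8579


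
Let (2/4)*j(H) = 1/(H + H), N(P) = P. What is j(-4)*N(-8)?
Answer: 2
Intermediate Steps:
j(H) = 1/H (j(H) = 2/(H + H) = 2/((2*H)) = 2*(1/(2*H)) = 1/H)
j(-4)*N(-8) = -8/(-4) = -1/4*(-8) = 2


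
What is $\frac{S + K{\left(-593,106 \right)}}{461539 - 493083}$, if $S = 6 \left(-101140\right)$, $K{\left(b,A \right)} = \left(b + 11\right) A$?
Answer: $\frac{167133}{7886} \approx 21.194$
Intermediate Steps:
$K{\left(b,A \right)} = A \left(11 + b\right)$ ($K{\left(b,A \right)} = \left(11 + b\right) A = A \left(11 + b\right)$)
$S = -606840$
$\frac{S + K{\left(-593,106 \right)}}{461539 - 493083} = \frac{-606840 + 106 \left(11 - 593\right)}{461539 - 493083} = \frac{-606840 + 106 \left(-582\right)}{-31544} = \left(-606840 - 61692\right) \left(- \frac{1}{31544}\right) = \left(-668532\right) \left(- \frac{1}{31544}\right) = \frac{167133}{7886}$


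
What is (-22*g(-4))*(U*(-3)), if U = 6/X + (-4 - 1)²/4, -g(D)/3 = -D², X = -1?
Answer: 792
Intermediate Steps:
g(D) = 3*D² (g(D) = -(-3)*D² = 3*D²)
U = ¼ (U = 6/(-1) + (-4 - 1)²/4 = 6*(-1) + (-5)²*(¼) = -6 + 25*(¼) = -6 + 25/4 = ¼ ≈ 0.25000)
(-22*g(-4))*(U*(-3)) = (-66*(-4)²)*((¼)*(-3)) = -66*16*(-¾) = -22*48*(-¾) = -1056*(-¾) = 792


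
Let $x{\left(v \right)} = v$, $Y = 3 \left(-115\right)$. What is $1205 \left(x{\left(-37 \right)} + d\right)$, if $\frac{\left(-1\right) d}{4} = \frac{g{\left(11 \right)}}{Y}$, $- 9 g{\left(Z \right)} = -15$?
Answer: $- \frac{9224275}{207} \approx -44562.0$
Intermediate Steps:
$Y = -345$
$g{\left(Z \right)} = \frac{5}{3}$ ($g{\left(Z \right)} = \left(- \frac{1}{9}\right) \left(-15\right) = \frac{5}{3}$)
$d = \frac{4}{207}$ ($d = - 4 \frac{5}{3 \left(-345\right)} = - 4 \cdot \frac{5}{3} \left(- \frac{1}{345}\right) = \left(-4\right) \left(- \frac{1}{207}\right) = \frac{4}{207} \approx 0.019324$)
$1205 \left(x{\left(-37 \right)} + d\right) = 1205 \left(-37 + \frac{4}{207}\right) = 1205 \left(- \frac{7655}{207}\right) = - \frac{9224275}{207}$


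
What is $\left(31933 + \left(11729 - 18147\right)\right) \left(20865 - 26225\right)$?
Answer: $-136760400$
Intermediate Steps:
$\left(31933 + \left(11729 - 18147\right)\right) \left(20865 - 26225\right) = \left(31933 + \left(11729 - 18147\right)\right) \left(-5360\right) = \left(31933 - 6418\right) \left(-5360\right) = 25515 \left(-5360\right) = -136760400$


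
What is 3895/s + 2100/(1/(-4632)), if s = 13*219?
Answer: -27693334505/2847 ≈ -9.7272e+6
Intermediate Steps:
s = 2847
3895/s + 2100/(1/(-4632)) = 3895/2847 + 2100/(1/(-4632)) = 3895*(1/2847) + 2100/(-1/4632) = 3895/2847 + 2100*(-4632) = 3895/2847 - 9727200 = -27693334505/2847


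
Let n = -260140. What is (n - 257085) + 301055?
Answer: -216170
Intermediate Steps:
(n - 257085) + 301055 = (-260140 - 257085) + 301055 = -517225 + 301055 = -216170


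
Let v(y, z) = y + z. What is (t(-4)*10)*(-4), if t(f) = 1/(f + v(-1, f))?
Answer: 40/9 ≈ 4.4444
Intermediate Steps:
t(f) = 1/(-1 + 2*f) (t(f) = 1/(f + (-1 + f)) = 1/(-1 + 2*f))
(t(-4)*10)*(-4) = (10/(-1 + 2*(-4)))*(-4) = (10/(-1 - 8))*(-4) = (10/(-9))*(-4) = -⅑*10*(-4) = -10/9*(-4) = 40/9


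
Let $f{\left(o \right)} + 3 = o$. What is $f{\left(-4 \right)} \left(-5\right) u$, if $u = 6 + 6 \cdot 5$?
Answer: $1260$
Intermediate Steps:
$f{\left(o \right)} = -3 + o$
$u = 36$ ($u = 6 + 30 = 36$)
$f{\left(-4 \right)} \left(-5\right) u = \left(-3 - 4\right) \left(-5\right) 36 = \left(-7\right) \left(-5\right) 36 = 35 \cdot 36 = 1260$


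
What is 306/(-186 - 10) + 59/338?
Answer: -11483/8281 ≈ -1.3867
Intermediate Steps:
306/(-186 - 10) + 59/338 = 306/(-196) + 59*(1/338) = 306*(-1/196) + 59/338 = -153/98 + 59/338 = -11483/8281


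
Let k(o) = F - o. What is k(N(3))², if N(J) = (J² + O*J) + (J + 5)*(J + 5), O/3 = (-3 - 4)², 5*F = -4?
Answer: 6625476/25 ≈ 2.6502e+5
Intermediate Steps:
F = -⅘ (F = (⅕)*(-4) = -⅘ ≈ -0.80000)
O = 147 (O = 3*(-3 - 4)² = 3*(-7)² = 3*49 = 147)
N(J) = J² + (5 + J)² + 147*J (N(J) = (J² + 147*J) + (J + 5)*(J + 5) = (J² + 147*J) + (5 + J)*(5 + J) = (J² + 147*J) + (5 + J)² = J² + (5 + J)² + 147*J)
k(o) = -⅘ - o
k(N(3))² = (-⅘ - (25 + 2*3² + 157*3))² = (-⅘ - (25 + 2*9 + 471))² = (-⅘ - (25 + 18 + 471))² = (-⅘ - 1*514)² = (-⅘ - 514)² = (-2574/5)² = 6625476/25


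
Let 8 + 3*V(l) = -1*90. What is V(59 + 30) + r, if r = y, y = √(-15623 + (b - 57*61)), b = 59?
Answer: -98/3 + I*√19041 ≈ -32.667 + 137.99*I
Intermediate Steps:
V(l) = -98/3 (V(l) = -8/3 + (-1*90)/3 = -8/3 + (⅓)*(-90) = -8/3 - 30 = -98/3)
y = I*√19041 (y = √(-15623 + (59 - 57*61)) = √(-15623 + (59 - 3477)) = √(-15623 - 3418) = √(-19041) = I*√19041 ≈ 137.99*I)
r = I*√19041 ≈ 137.99*I
V(59 + 30) + r = -98/3 + I*√19041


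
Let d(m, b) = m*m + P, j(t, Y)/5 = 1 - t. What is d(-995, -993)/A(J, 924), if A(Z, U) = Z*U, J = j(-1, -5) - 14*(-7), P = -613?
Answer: 82451/8316 ≈ 9.9147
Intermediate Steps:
j(t, Y) = 5 - 5*t (j(t, Y) = 5*(1 - t) = 5 - 5*t)
J = 108 (J = (5 - 5*(-1)) - 14*(-7) = (5 + 5) + 98 = 10 + 98 = 108)
d(m, b) = -613 + m**2 (d(m, b) = m*m - 613 = m**2 - 613 = -613 + m**2)
A(Z, U) = U*Z
d(-995, -993)/A(J, 924) = (-613 + (-995)**2)/((924*108)) = (-613 + 990025)/99792 = 989412*(1/99792) = 82451/8316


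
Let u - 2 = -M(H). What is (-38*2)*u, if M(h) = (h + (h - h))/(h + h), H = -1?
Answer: -114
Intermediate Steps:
M(h) = ½ (M(h) = (h + 0)/((2*h)) = h*(1/(2*h)) = ½)
u = 3/2 (u = 2 - 1*½ = 2 - ½ = 3/2 ≈ 1.5000)
(-38*2)*u = -38*2*(3/2) = -76*3/2 = -114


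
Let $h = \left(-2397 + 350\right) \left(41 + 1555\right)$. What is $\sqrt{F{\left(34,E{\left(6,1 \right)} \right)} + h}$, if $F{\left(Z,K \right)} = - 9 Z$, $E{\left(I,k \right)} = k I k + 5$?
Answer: $i \sqrt{3267318} \approx 1807.6 i$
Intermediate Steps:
$E{\left(I,k \right)} = 5 + I k^{2}$ ($E{\left(I,k \right)} = I k k + 5 = I k^{2} + 5 = 5 + I k^{2}$)
$h = -3267012$ ($h = \left(-2047\right) 1596 = -3267012$)
$\sqrt{F{\left(34,E{\left(6,1 \right)} \right)} + h} = \sqrt{\left(-9\right) 34 - 3267012} = \sqrt{-306 - 3267012} = \sqrt{-3267318} = i \sqrt{3267318}$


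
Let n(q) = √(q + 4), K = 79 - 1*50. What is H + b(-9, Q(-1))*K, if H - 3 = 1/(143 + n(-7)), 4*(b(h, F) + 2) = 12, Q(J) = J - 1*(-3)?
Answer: 654607/20452 - I*√3/20452 ≈ 32.007 - 8.4689e-5*I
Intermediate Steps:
Q(J) = 3 + J (Q(J) = J + 3 = 3 + J)
K = 29 (K = 79 - 50 = 29)
b(h, F) = 1 (b(h, F) = -2 + (¼)*12 = -2 + 3 = 1)
n(q) = √(4 + q)
H = 3 + 1/(143 + I*√3) (H = 3 + 1/(143 + √(4 - 7)) = 3 + 1/(143 + √(-3)) = 3 + 1/(143 + I*√3) ≈ 3.007 - 8.4689e-5*I)
H + b(-9, Q(-1))*K = (61499/20452 - I*√3/20452) + 1*29 = (61499/20452 - I*√3/20452) + 29 = 654607/20452 - I*√3/20452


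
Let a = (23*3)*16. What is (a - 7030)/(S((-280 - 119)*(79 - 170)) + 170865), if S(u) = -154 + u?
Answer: -2963/103510 ≈ -0.028625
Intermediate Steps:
a = 1104 (a = 69*16 = 1104)
(a - 7030)/(S((-280 - 119)*(79 - 170)) + 170865) = (1104 - 7030)/((-154 + (-280 - 119)*(79 - 170)) + 170865) = -5926/((-154 - 399*(-91)) + 170865) = -5926/((-154 + 36309) + 170865) = -5926/(36155 + 170865) = -5926/207020 = -5926*1/207020 = -2963/103510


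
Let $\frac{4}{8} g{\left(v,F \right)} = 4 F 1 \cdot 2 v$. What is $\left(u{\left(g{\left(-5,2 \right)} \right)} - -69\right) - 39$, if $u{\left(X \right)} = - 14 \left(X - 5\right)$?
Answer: $2340$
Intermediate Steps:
$g{\left(v,F \right)} = 16 F v$ ($g{\left(v,F \right)} = 2 \cdot 4 F 1 \cdot 2 v = 2 \cdot 4 F 2 v = 2 \cdot 4 \cdot 2 F v = 2 \cdot 8 F v = 16 F v$)
$u{\left(X \right)} = 70 - 14 X$ ($u{\left(X \right)} = - 14 \left(-5 + X\right) = 70 - 14 X$)
$\left(u{\left(g{\left(-5,2 \right)} \right)} - -69\right) - 39 = \left(\left(70 - 14 \cdot 16 \cdot 2 \left(-5\right)\right) - -69\right) - 39 = \left(\left(70 - -2240\right) + 69\right) - 39 = \left(\left(70 + 2240\right) + 69\right) - 39 = \left(2310 + 69\right) - 39 = 2379 - 39 = 2340$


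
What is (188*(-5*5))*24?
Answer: -112800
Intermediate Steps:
(188*(-5*5))*24 = (188*(-25))*24 = -4700*24 = -112800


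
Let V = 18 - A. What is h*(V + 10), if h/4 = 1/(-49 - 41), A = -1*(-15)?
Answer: -26/45 ≈ -0.57778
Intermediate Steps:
A = 15
h = -2/45 (h = 4/(-49 - 41) = 4/(-90) = 4*(-1/90) = -2/45 ≈ -0.044444)
V = 3 (V = 18 - 1*15 = 18 - 15 = 3)
h*(V + 10) = -2*(3 + 10)/45 = -2/45*13 = -26/45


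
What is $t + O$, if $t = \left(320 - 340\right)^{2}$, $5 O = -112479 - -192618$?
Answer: $\frac{82139}{5} \approx 16428.0$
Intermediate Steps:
$O = \frac{80139}{5}$ ($O = \frac{-112479 - -192618}{5} = \frac{-112479 + 192618}{5} = \frac{1}{5} \cdot 80139 = \frac{80139}{5} \approx 16028.0$)
$t = 400$ ($t = \left(-20\right)^{2} = 400$)
$t + O = 400 + \frac{80139}{5} = \frac{82139}{5}$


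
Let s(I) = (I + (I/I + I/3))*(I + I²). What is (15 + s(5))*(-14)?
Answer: -3430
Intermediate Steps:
s(I) = (1 + 4*I/3)*(I + I²) (s(I) = (I + (1 + I*(⅓)))*(I + I²) = (I + (1 + I/3))*(I + I²) = (1 + 4*I/3)*(I + I²))
(15 + s(5))*(-14) = (15 + (⅓)*5*(3 + 4*5² + 7*5))*(-14) = (15 + (⅓)*5*(3 + 4*25 + 35))*(-14) = (15 + (⅓)*5*(3 + 100 + 35))*(-14) = (15 + (⅓)*5*138)*(-14) = (15 + 230)*(-14) = 245*(-14) = -3430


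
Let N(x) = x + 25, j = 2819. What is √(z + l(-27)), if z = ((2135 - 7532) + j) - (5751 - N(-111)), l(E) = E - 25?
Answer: I*√8467 ≈ 92.016*I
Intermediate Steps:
N(x) = 25 + x
l(E) = -25 + E
z = -8415 (z = ((2135 - 7532) + 2819) - (5751 - (25 - 111)) = (-5397 + 2819) - (5751 - 1*(-86)) = -2578 - (5751 + 86) = -2578 - 1*5837 = -2578 - 5837 = -8415)
√(z + l(-27)) = √(-8415 + (-25 - 27)) = √(-8415 - 52) = √(-8467) = I*√8467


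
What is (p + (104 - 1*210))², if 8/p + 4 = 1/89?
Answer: 1470108964/126025 ≈ 11665.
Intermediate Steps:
p = -712/355 (p = 8/(-4 + 1/89) = 8/(-355/89) = 8*(-89/355) = -712/355 ≈ -2.0056)
(p + (104 - 1*210))² = (-712/355 + (104 - 1*210))² = (-712/355 + (104 - 210))² = (-712/355 - 106)² = (-38342/355)² = 1470108964/126025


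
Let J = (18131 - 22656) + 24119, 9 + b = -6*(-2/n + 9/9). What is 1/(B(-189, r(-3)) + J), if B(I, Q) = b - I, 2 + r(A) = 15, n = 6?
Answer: 1/19770 ≈ 5.0582e-5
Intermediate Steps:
r(A) = 13 (r(A) = -2 + 15 = 13)
b = -13 (b = -9 - 6*(-2/6 + 9/9) = -9 - 6*(-2*1/6 + 9*(1/9)) = -9 - 6*(-1/3 + 1) = -9 - 6*2/3 = -9 - 4 = -13)
B(I, Q) = -13 - I
J = 19594 (J = -4525 + 24119 = 19594)
1/(B(-189, r(-3)) + J) = 1/((-13 - 1*(-189)) + 19594) = 1/((-13 + 189) + 19594) = 1/(176 + 19594) = 1/19770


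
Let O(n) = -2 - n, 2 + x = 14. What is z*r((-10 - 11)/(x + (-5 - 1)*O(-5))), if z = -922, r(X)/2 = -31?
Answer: 57164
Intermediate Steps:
x = 12 (x = -2 + 14 = 12)
r(X) = -62 (r(X) = 2*(-31) = -62)
z*r((-10 - 11)/(x + (-5 - 1)*O(-5))) = -922*(-62) = 57164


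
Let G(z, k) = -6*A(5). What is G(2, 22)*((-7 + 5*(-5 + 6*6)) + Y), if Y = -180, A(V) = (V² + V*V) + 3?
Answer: 10176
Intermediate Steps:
A(V) = 3 + 2*V² (A(V) = (V² + V²) + 3 = 2*V² + 3 = 3 + 2*V²)
G(z, k) = -318 (G(z, k) = -6*(3 + 2*5²) = -6*(3 + 2*25) = -6*(3 + 50) = -6*53 = -1*318 = -318)
G(2, 22)*((-7 + 5*(-5 + 6*6)) + Y) = -318*((-7 + 5*(-5 + 6*6)) - 180) = -318*((-7 + 5*(-5 + 36)) - 180) = -318*((-7 + 5*31) - 180) = -318*((-7 + 155) - 180) = -318*(148 - 180) = -318*(-32) = 10176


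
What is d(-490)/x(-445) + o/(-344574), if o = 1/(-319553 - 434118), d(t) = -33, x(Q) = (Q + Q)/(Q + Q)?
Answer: -8569949228081/259695431154 ≈ -33.000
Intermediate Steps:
x(Q) = 1 (x(Q) = (2*Q)/((2*Q)) = (2*Q)*(1/(2*Q)) = 1)
o = -1/753671 (o = 1/(-753671) = -1/753671 ≈ -1.3268e-6)
d(-490)/x(-445) + o/(-344574) = -33/1 - 1/753671/(-344574) = -33*1 - 1/753671*(-1/344574) = -33 + 1/259695431154 = -8569949228081/259695431154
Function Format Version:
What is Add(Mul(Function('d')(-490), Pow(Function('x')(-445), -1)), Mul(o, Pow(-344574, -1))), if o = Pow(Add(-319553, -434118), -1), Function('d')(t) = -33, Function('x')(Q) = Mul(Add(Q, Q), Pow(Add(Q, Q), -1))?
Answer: Rational(-8569949228081, 259695431154) ≈ -33.000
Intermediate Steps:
Function('x')(Q) = 1 (Function('x')(Q) = Mul(Mul(2, Q), Pow(Mul(2, Q), -1)) = Mul(Mul(2, Q), Mul(Rational(1, 2), Pow(Q, -1))) = 1)
o = Rational(-1, 753671) (o = Pow(-753671, -1) = Rational(-1, 753671) ≈ -1.3268e-6)
Add(Mul(Function('d')(-490), Pow(Function('x')(-445), -1)), Mul(o, Pow(-344574, -1))) = Add(Mul(-33, Pow(1, -1)), Mul(Rational(-1, 753671), Pow(-344574, -1))) = Add(Mul(-33, 1), Mul(Rational(-1, 753671), Rational(-1, 344574))) = Add(-33, Rational(1, 259695431154)) = Rational(-8569949228081, 259695431154)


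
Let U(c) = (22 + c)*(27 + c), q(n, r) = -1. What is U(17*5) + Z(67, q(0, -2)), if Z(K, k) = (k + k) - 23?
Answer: 11959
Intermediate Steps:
Z(K, k) = -23 + 2*k (Z(K, k) = 2*k - 23 = -23 + 2*k)
U(17*5) + Z(67, q(0, -2)) = (594 + (17*5)² + 49*(17*5)) + (-23 + 2*(-1)) = (594 + 85² + 49*85) + (-23 - 2) = (594 + 7225 + 4165) - 25 = 11984 - 25 = 11959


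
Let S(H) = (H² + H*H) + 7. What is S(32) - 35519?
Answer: -33464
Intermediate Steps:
S(H) = 7 + 2*H² (S(H) = (H² + H²) + 7 = 2*H² + 7 = 7 + 2*H²)
S(32) - 35519 = (7 + 2*32²) - 35519 = (7 + 2*1024) - 35519 = (7 + 2048) - 35519 = 2055 - 35519 = -33464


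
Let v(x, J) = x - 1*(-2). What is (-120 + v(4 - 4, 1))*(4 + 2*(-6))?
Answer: 944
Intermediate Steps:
v(x, J) = 2 + x (v(x, J) = x + 2 = 2 + x)
(-120 + v(4 - 4, 1))*(4 + 2*(-6)) = (-120 + (2 + (4 - 4)))*(4 + 2*(-6)) = (-120 + (2 + 0))*(4 - 12) = (-120 + 2)*(-8) = -118*(-8) = 944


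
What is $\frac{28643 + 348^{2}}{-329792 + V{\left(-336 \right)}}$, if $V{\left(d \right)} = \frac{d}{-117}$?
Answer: $- \frac{5840133}{12861776} \approx -0.45407$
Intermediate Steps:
$V{\left(d \right)} = - \frac{d}{117}$ ($V{\left(d \right)} = d \left(- \frac{1}{117}\right) = - \frac{d}{117}$)
$\frac{28643 + 348^{2}}{-329792 + V{\left(-336 \right)}} = \frac{28643 + 348^{2}}{-329792 - - \frac{112}{39}} = \frac{28643 + 121104}{-329792 + \frac{112}{39}} = \frac{149747}{- \frac{12861776}{39}} = 149747 \left(- \frac{39}{12861776}\right) = - \frac{5840133}{12861776}$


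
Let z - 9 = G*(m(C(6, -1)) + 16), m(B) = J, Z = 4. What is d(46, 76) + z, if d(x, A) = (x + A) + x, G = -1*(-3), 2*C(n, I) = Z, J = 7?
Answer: 246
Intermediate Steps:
C(n, I) = 2 (C(n, I) = (1/2)*4 = 2)
G = 3
m(B) = 7
d(x, A) = A + 2*x (d(x, A) = (A + x) + x = A + 2*x)
z = 78 (z = 9 + 3*(7 + 16) = 9 + 3*23 = 9 + 69 = 78)
d(46, 76) + z = (76 + 2*46) + 78 = (76 + 92) + 78 = 168 + 78 = 246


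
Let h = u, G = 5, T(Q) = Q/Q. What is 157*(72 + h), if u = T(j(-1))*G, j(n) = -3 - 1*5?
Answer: 12089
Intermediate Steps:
j(n) = -8 (j(n) = -3 - 5 = -8)
T(Q) = 1
u = 5 (u = 1*5 = 5)
h = 5
157*(72 + h) = 157*(72 + 5) = 157*77 = 12089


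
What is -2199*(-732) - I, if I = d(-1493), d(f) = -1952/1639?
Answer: 2638247804/1639 ≈ 1.6097e+6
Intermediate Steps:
d(f) = -1952/1639 (d(f) = -1952*1/1639 = -1952/1639)
I = -1952/1639 ≈ -1.1910
-2199*(-732) - I = -2199*(-732) - 1*(-1952/1639) = 1609668 + 1952/1639 = 2638247804/1639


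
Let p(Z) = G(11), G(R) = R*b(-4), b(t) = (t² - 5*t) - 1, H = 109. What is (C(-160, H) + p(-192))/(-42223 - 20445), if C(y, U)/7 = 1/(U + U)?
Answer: -83937/13661624 ≈ -0.0061440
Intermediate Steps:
b(t) = -1 + t² - 5*t
G(R) = 35*R (G(R) = R*(-1 + (-4)² - 5*(-4)) = R*(-1 + 16 + 20) = R*35 = 35*R)
C(y, U) = 7/(2*U) (C(y, U) = 7/(U + U) = 7/((2*U)) = 7*(1/(2*U)) = 7/(2*U))
p(Z) = 385 (p(Z) = 35*11 = 385)
(C(-160, H) + p(-192))/(-42223 - 20445) = ((7/2)/109 + 385)/(-42223 - 20445) = ((7/2)*(1/109) + 385)/(-62668) = (7/218 + 385)*(-1/62668) = (83937/218)*(-1/62668) = -83937/13661624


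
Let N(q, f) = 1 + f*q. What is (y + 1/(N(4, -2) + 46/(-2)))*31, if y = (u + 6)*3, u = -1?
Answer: 13919/30 ≈ 463.97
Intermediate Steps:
y = 15 (y = (-1 + 6)*3 = 5*3 = 15)
(y + 1/(N(4, -2) + 46/(-2)))*31 = (15 + 1/((1 - 2*4) + 46/(-2)))*31 = (15 + 1/((1 - 8) + 46*(-½)))*31 = (15 + 1/(-7 - 23))*31 = (15 + 1/(-30))*31 = (15 - 1/30)*31 = (449/30)*31 = 13919/30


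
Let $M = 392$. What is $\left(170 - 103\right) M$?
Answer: $26264$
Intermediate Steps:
$\left(170 - 103\right) M = \left(170 - 103\right) 392 = 67 \cdot 392 = 26264$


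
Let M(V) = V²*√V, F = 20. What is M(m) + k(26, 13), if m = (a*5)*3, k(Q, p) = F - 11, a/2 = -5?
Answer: 9 + 112500*I*√6 ≈ 9.0 + 2.7557e+5*I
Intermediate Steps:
a = -10 (a = 2*(-5) = -10)
k(Q, p) = 9 (k(Q, p) = 20 - 11 = 9)
m = -150 (m = -10*5*3 = -50*3 = -150)
M(V) = V^(5/2)
M(m) + k(26, 13) = (-150)^(5/2) + 9 = 112500*I*√6 + 9 = 9 + 112500*I*√6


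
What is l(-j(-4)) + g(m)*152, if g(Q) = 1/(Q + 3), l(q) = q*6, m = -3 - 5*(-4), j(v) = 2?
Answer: -22/5 ≈ -4.4000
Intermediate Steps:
m = 17 (m = -3 + 20 = 17)
l(q) = 6*q
g(Q) = 1/(3 + Q)
l(-j(-4)) + g(m)*152 = 6*(-1*2) + 152/(3 + 17) = 6*(-2) + 152/20 = -12 + (1/20)*152 = -12 + 38/5 = -22/5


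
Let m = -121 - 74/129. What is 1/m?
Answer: -129/15683 ≈ -0.0082255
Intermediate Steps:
m = -15683/129 (m = -121 - 74*1/129 = -121 - 74/129 = -15683/129 ≈ -121.57)
1/m = 1/(-15683/129) = -129/15683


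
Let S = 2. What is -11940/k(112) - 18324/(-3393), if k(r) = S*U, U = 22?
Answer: -1102949/4147 ≈ -265.96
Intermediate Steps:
k(r) = 44 (k(r) = 2*22 = 44)
-11940/k(112) - 18324/(-3393) = -11940/44 - 18324/(-3393) = -11940*1/44 - 18324*(-1/3393) = -2985/11 + 2036/377 = -1102949/4147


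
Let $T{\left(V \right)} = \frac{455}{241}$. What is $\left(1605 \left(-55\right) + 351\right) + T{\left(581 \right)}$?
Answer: $- \frac{21189229}{241} \approx -87922.0$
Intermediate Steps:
$T{\left(V \right)} = \frac{455}{241}$ ($T{\left(V \right)} = 455 \cdot \frac{1}{241} = \frac{455}{241}$)
$\left(1605 \left(-55\right) + 351\right) + T{\left(581 \right)} = \left(1605 \left(-55\right) + 351\right) + \frac{455}{241} = \left(-88275 + 351\right) + \frac{455}{241} = -87924 + \frac{455}{241} = - \frac{21189229}{241}$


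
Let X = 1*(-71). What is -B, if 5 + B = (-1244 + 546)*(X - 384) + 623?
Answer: -318208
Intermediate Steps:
X = -71
B = 318208 (B = -5 + ((-1244 + 546)*(-71 - 384) + 623) = -5 + (-698*(-455) + 623) = -5 + (317590 + 623) = -5 + 318213 = 318208)
-B = -1*318208 = -318208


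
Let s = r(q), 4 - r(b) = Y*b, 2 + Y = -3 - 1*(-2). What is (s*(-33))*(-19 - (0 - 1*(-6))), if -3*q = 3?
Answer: 825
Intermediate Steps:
q = -1 (q = -1/3*3 = -1)
Y = -3 (Y = -2 + (-3 - 1*(-2)) = -2 + (-3 + 2) = -2 - 1 = -3)
r(b) = 4 + 3*b (r(b) = 4 - (-3)*b = 4 + 3*b)
s = 1 (s = 4 + 3*(-1) = 4 - 3 = 1)
(s*(-33))*(-19 - (0 - 1*(-6))) = (1*(-33))*(-19 - (0 - 1*(-6))) = -33*(-19 - (0 + 6)) = -33*(-19 - 1*6) = -33*(-19 - 6) = -33*(-25) = 825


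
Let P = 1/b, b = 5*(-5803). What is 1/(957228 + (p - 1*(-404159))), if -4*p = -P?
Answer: 116060/158002575219 ≈ 7.3455e-7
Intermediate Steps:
b = -29015
P = -1/29015 (P = 1/(-29015) = -1/29015 ≈ -3.4465e-5)
p = -1/116060 (p = -(-1)*(-1)/(4*29015) = -1/4*1/29015 = -1/116060 ≈ -8.6162e-6)
1/(957228 + (p - 1*(-404159))) = 1/(957228 + (-1/116060 - 1*(-404159))) = 1/(957228 + (-1/116060 + 404159)) = 1/(957228 + 46906693539/116060) = 1/(158002575219/116060) = 116060/158002575219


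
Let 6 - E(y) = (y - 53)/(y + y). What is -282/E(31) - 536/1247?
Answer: -11006866/245659 ≈ -44.805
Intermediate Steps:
E(y) = 6 - (-53 + y)/(2*y) (E(y) = 6 - (y - 53)/(y + y) = 6 - (-53 + y)/(2*y))
-282/E(31) - 536/1247 = -282*62/(53 + 11*31) - 536/1247 = -282*62/(53 + 341) - 536*1/1247 = -282/((½)*(1/31)*394) - 536/1247 = -282/197/31 - 536/1247 = -282*31/197 - 536/1247 = -8742/197 - 536/1247 = -11006866/245659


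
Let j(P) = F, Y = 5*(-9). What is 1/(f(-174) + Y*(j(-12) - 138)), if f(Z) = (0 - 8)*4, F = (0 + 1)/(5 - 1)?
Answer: 4/24667 ≈ 0.00016216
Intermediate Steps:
F = ¼ (F = 1/4 = 1*(¼) = ¼ ≈ 0.25000)
f(Z) = -32 (f(Z) = -8*4 = -32)
Y = -45
j(P) = ¼
1/(f(-174) + Y*(j(-12) - 138)) = 1/(-32 - 45*(¼ - 138)) = 1/(-32 - 45*(-551/4)) = 1/(-32 + 24795/4) = 1/(24667/4) = 4/24667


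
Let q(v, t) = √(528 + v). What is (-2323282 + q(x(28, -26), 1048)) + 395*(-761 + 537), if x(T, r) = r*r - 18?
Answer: -2411762 + √1186 ≈ -2.4117e+6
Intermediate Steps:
x(T, r) = -18 + r² (x(T, r) = r² - 18 = -18 + r²)
(-2323282 + q(x(28, -26), 1048)) + 395*(-761 + 537) = (-2323282 + √(528 + (-18 + (-26)²))) + 395*(-761 + 537) = (-2323282 + √(528 + (-18 + 676))) + 395*(-224) = (-2323282 + √(528 + 658)) - 88480 = (-2323282 + √1186) - 88480 = -2411762 + √1186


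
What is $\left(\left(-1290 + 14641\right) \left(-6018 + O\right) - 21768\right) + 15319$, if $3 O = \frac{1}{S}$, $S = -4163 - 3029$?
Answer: $- \frac{1733691314143}{21576} \approx -8.0353 \cdot 10^{7}$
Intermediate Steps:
$S = -7192$
$O = - \frac{1}{21576}$ ($O = \frac{1}{3 \left(-7192\right)} = \frac{1}{3} \left(- \frac{1}{7192}\right) = - \frac{1}{21576} \approx -4.6348 \cdot 10^{-5}$)
$\left(\left(-1290 + 14641\right) \left(-6018 + O\right) - 21768\right) + 15319 = \left(\left(-1290 + 14641\right) \left(-6018 - \frac{1}{21576}\right) - 21768\right) + 15319 = \left(13351 \left(- \frac{129844369}{21576}\right) - 21768\right) + 15319 = \left(- \frac{1733552170519}{21576} - 21768\right) + 15319 = - \frac{1734021836887}{21576} + 15319 = - \frac{1733691314143}{21576}$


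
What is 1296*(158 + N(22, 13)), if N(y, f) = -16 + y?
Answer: 212544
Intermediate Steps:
1296*(158 + N(22, 13)) = 1296*(158 + (-16 + 22)) = 1296*(158 + 6) = 1296*164 = 212544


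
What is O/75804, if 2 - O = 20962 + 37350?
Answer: -29155/37902 ≈ -0.76922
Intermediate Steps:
O = -58310 (O = 2 - (20962 + 37350) = 2 - 1*58312 = 2 - 58312 = -58310)
O/75804 = -58310/75804 = -58310*1/75804 = -29155/37902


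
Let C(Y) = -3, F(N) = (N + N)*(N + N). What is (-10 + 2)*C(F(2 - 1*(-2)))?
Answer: 24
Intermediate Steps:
F(N) = 4*N² (F(N) = (2*N)*(2*N) = 4*N²)
(-10 + 2)*C(F(2 - 1*(-2))) = (-10 + 2)*(-3) = -8*(-3) = 24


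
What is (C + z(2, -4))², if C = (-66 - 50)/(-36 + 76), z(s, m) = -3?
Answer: 3481/100 ≈ 34.810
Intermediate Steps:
C = -29/10 (C = -116/40 = -116*1/40 = -29/10 ≈ -2.9000)
(C + z(2, -4))² = (-29/10 - 3)² = (-59/10)² = 3481/100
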